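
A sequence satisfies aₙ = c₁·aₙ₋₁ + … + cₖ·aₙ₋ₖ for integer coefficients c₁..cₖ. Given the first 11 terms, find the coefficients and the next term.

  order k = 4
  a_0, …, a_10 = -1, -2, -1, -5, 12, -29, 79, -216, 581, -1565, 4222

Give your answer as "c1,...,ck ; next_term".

  a_4 = -2·-5 + 1·-1 + -2·-2 + 1·-1 = 12
  a_5 = -2·12 + 1·-5 + -2·-1 + 1·-2 = -29
  a_6 = -2·-29 + 1·12 + -2·-5 + 1·-1 = 79
  a_7 = -2·79 + 1·-29 + -2·12 + 1·-5 = -216
  a_8 = -2·-216 + 1·79 + -2·-29 + 1·12 = 581
  a_9 = -2·581 + 1·-216 + -2·79 + 1·-29 = -1565
  a_10 = -2·-1565 + 1·581 + -2·-216 + 1·79 = 4222
  a_11 = -2·4222 + 1·-1565 + -2·581 + 1·-216 = -11387

-2,1,-2,1 ; -11387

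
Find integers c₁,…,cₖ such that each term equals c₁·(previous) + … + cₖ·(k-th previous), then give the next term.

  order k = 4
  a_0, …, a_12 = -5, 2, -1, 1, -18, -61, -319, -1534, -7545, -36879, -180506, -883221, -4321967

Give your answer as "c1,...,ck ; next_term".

4,4,1,4 ; -21148774

  a_4 = 4·1 + 4·-1 + 1·2 + 4·-5 = -18
  a_5 = 4·-18 + 4·1 + 1·-1 + 4·2 = -61
  a_6 = 4·-61 + 4·-18 + 1·1 + 4·-1 = -319
  a_7 = 4·-319 + 4·-61 + 1·-18 + 4·1 = -1534
  a_8 = 4·-1534 + 4·-319 + 1·-61 + 4·-18 = -7545
  a_9 = 4·-7545 + 4·-1534 + 1·-319 + 4·-61 = -36879
  a_10 = 4·-36879 + 4·-7545 + 1·-1534 + 4·-319 = -180506
  a_11 = 4·-180506 + 4·-36879 + 1·-7545 + 4·-1534 = -883221
  a_12 = 4·-883221 + 4·-180506 + 1·-36879 + 4·-7545 = -4321967
  a_13 = 4·-4321967 + 4·-883221 + 1·-180506 + 4·-36879 = -21148774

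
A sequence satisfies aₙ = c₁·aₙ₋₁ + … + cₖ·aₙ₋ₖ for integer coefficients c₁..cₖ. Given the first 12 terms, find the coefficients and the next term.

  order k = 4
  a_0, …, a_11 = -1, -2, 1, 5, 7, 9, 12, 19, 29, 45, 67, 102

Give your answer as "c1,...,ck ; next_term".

  a_4 = 1·5 + 1·1 + -1·-2 + 1·-1 = 7
  a_5 = 1·7 + 1·5 + -1·1 + 1·-2 = 9
  a_6 = 1·9 + 1·7 + -1·5 + 1·1 = 12
  a_7 = 1·12 + 1·9 + -1·7 + 1·5 = 19
  a_8 = 1·19 + 1·12 + -1·9 + 1·7 = 29
  a_9 = 1·29 + 1·19 + -1·12 + 1·9 = 45
  a_10 = 1·45 + 1·29 + -1·19 + 1·12 = 67
  a_11 = 1·67 + 1·45 + -1·29 + 1·19 = 102
  a_12 = 1·102 + 1·67 + -1·45 + 1·29 = 153

1,1,-1,1 ; 153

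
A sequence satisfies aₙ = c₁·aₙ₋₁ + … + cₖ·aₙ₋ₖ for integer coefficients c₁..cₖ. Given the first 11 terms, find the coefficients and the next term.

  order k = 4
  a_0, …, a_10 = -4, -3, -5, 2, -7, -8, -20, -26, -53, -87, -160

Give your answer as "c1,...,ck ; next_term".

  a_4 = 1·2 + 1·-5 + 0·-3 + 1·-4 = -7
  a_5 = 1·-7 + 1·2 + 0·-5 + 1·-3 = -8
  a_6 = 1·-8 + 1·-7 + 0·2 + 1·-5 = -20
  a_7 = 1·-20 + 1·-8 + 0·-7 + 1·2 = -26
  a_8 = 1·-26 + 1·-20 + 0·-8 + 1·-7 = -53
  a_9 = 1·-53 + 1·-26 + 0·-20 + 1·-8 = -87
  a_10 = 1·-87 + 1·-53 + 0·-26 + 1·-20 = -160
  a_11 = 1·-160 + 1·-87 + 0·-53 + 1·-26 = -273

1,1,0,1 ; -273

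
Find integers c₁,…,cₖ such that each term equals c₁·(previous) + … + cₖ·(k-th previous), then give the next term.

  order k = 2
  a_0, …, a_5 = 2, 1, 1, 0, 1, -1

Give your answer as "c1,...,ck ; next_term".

-1,1 ; 2

  a_2 = -1·1 + 1·2 = 1
  a_3 = -1·1 + 1·1 = 0
  a_4 = -1·0 + 1·1 = 1
  a_5 = -1·1 + 1·0 = -1
  a_6 = -1·-1 + 1·1 = 2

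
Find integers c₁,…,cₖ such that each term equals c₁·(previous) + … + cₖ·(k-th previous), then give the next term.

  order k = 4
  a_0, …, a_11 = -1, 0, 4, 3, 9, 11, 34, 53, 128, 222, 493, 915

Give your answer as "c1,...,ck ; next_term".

  a_4 = 1·3 + 2·4 + -1·0 + 2·-1 = 9
  a_5 = 1·9 + 2·3 + -1·4 + 2·0 = 11
  a_6 = 1·11 + 2·9 + -1·3 + 2·4 = 34
  a_7 = 1·34 + 2·11 + -1·9 + 2·3 = 53
  a_8 = 1·53 + 2·34 + -1·11 + 2·9 = 128
  a_9 = 1·128 + 2·53 + -1·34 + 2·11 = 222
  a_10 = 1·222 + 2·128 + -1·53 + 2·34 = 493
  a_11 = 1·493 + 2·222 + -1·128 + 2·53 = 915
  a_12 = 1·915 + 2·493 + -1·222 + 2·128 = 1935

1,2,-1,2 ; 1935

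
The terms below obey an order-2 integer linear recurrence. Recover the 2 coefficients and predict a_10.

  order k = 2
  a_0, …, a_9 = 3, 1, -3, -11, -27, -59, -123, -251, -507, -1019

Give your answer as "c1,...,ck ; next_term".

  a_2 = 3·1 + -2·3 = -3
  a_3 = 3·-3 + -2·1 = -11
  a_4 = 3·-11 + -2·-3 = -27
  a_5 = 3·-27 + -2·-11 = -59
  a_6 = 3·-59 + -2·-27 = -123
  a_7 = 3·-123 + -2·-59 = -251
  a_8 = 3·-251 + -2·-123 = -507
  a_9 = 3·-507 + -2·-251 = -1019
  a_10 = 3·-1019 + -2·-507 = -2043

3,-2 ; -2043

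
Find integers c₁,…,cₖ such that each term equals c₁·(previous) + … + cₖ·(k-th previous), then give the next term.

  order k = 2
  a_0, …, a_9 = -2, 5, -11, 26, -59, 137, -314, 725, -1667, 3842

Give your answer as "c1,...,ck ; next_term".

  a_2 = -1·5 + 3·-2 = -11
  a_3 = -1·-11 + 3·5 = 26
  a_4 = -1·26 + 3·-11 = -59
  a_5 = -1·-59 + 3·26 = 137
  a_6 = -1·137 + 3·-59 = -314
  a_7 = -1·-314 + 3·137 = 725
  a_8 = -1·725 + 3·-314 = -1667
  a_9 = -1·-1667 + 3·725 = 3842
  a_10 = -1·3842 + 3·-1667 = -8843

-1,3 ; -8843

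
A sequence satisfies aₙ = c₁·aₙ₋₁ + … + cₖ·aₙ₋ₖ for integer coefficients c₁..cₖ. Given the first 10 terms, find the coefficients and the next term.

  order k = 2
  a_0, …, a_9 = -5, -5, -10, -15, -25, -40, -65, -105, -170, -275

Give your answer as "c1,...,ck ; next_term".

1,1 ; -445

  a_2 = 1·-5 + 1·-5 = -10
  a_3 = 1·-10 + 1·-5 = -15
  a_4 = 1·-15 + 1·-10 = -25
  a_5 = 1·-25 + 1·-15 = -40
  a_6 = 1·-40 + 1·-25 = -65
  a_7 = 1·-65 + 1·-40 = -105
  a_8 = 1·-105 + 1·-65 = -170
  a_9 = 1·-170 + 1·-105 = -275
  a_10 = 1·-275 + 1·-170 = -445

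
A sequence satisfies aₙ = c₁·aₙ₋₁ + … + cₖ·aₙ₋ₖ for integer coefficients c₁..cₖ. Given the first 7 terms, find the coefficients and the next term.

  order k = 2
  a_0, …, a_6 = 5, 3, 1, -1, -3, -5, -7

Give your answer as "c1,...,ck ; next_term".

  a_2 = 2·3 + -1·5 = 1
  a_3 = 2·1 + -1·3 = -1
  a_4 = 2·-1 + -1·1 = -3
  a_5 = 2·-3 + -1·-1 = -5
  a_6 = 2·-5 + -1·-3 = -7
  a_7 = 2·-7 + -1·-5 = -9

2,-1 ; -9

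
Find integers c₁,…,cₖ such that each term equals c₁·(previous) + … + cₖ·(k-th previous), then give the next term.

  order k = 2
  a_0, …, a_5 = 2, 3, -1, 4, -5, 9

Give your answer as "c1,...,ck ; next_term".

  a_2 = -1·3 + 1·2 = -1
  a_3 = -1·-1 + 1·3 = 4
  a_4 = -1·4 + 1·-1 = -5
  a_5 = -1·-5 + 1·4 = 9
  a_6 = -1·9 + 1·-5 = -14

-1,1 ; -14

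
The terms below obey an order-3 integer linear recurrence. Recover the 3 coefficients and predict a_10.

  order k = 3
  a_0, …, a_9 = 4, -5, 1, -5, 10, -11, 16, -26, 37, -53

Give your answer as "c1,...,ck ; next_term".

-1,0,-1 ; 79

  a_3 = -1·1 + 0·-5 + -1·4 = -5
  a_4 = -1·-5 + 0·1 + -1·-5 = 10
  a_5 = -1·10 + 0·-5 + -1·1 = -11
  a_6 = -1·-11 + 0·10 + -1·-5 = 16
  a_7 = -1·16 + 0·-11 + -1·10 = -26
  a_8 = -1·-26 + 0·16 + -1·-11 = 37
  a_9 = -1·37 + 0·-26 + -1·16 = -53
  a_10 = -1·-53 + 0·37 + -1·-26 = 79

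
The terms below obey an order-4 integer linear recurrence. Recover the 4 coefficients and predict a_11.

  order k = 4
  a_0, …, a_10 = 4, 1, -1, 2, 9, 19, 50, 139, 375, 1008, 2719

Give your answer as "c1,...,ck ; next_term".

  a_4 = 2·2 + 1·-1 + 2·1 + 1·4 = 9
  a_5 = 2·9 + 1·2 + 2·-1 + 1·1 = 19
  a_6 = 2·19 + 1·9 + 2·2 + 1·-1 = 50
  a_7 = 2·50 + 1·19 + 2·9 + 1·2 = 139
  a_8 = 2·139 + 1·50 + 2·19 + 1·9 = 375
  a_9 = 2·375 + 1·139 + 2·50 + 1·19 = 1008
  a_10 = 2·1008 + 1·375 + 2·139 + 1·50 = 2719
  a_11 = 2·2719 + 1·1008 + 2·375 + 1·139 = 7335

2,1,2,1 ; 7335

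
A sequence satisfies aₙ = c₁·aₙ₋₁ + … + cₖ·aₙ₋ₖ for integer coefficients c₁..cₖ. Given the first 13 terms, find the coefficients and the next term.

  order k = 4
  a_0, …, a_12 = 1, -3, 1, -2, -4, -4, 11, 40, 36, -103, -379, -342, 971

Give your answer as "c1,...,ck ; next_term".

2,-4,-1,1 ; 3586

  a_4 = 2·-2 + -4·1 + -1·-3 + 1·1 = -4
  a_5 = 2·-4 + -4·-2 + -1·1 + 1·-3 = -4
  a_6 = 2·-4 + -4·-4 + -1·-2 + 1·1 = 11
  a_7 = 2·11 + -4·-4 + -1·-4 + 1·-2 = 40
  a_8 = 2·40 + -4·11 + -1·-4 + 1·-4 = 36
  a_9 = 2·36 + -4·40 + -1·11 + 1·-4 = -103
  a_10 = 2·-103 + -4·36 + -1·40 + 1·11 = -379
  a_11 = 2·-379 + -4·-103 + -1·36 + 1·40 = -342
  a_12 = 2·-342 + -4·-379 + -1·-103 + 1·36 = 971
  a_13 = 2·971 + -4·-342 + -1·-379 + 1·-103 = 3586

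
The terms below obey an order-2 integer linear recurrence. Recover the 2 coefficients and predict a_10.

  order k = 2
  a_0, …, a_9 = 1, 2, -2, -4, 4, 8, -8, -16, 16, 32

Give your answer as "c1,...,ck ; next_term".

  a_2 = 0·2 + -2·1 = -2
  a_3 = 0·-2 + -2·2 = -4
  a_4 = 0·-4 + -2·-2 = 4
  a_5 = 0·4 + -2·-4 = 8
  a_6 = 0·8 + -2·4 = -8
  a_7 = 0·-8 + -2·8 = -16
  a_8 = 0·-16 + -2·-8 = 16
  a_9 = 0·16 + -2·-16 = 32
  a_10 = 0·32 + -2·16 = -32

0,-2 ; -32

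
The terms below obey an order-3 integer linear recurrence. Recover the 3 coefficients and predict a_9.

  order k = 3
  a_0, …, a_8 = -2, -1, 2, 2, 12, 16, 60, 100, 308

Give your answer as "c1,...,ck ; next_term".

1,4,-2 ; 588

  a_3 = 1·2 + 4·-1 + -2·-2 = 2
  a_4 = 1·2 + 4·2 + -2·-1 = 12
  a_5 = 1·12 + 4·2 + -2·2 = 16
  a_6 = 1·16 + 4·12 + -2·2 = 60
  a_7 = 1·60 + 4·16 + -2·12 = 100
  a_8 = 1·100 + 4·60 + -2·16 = 308
  a_9 = 1·308 + 4·100 + -2·60 = 588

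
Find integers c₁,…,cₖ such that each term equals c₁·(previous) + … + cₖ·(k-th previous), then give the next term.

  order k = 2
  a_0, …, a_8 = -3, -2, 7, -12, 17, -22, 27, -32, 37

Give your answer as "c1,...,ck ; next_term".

  a_2 = -2·-2 + -1·-3 = 7
  a_3 = -2·7 + -1·-2 = -12
  a_4 = -2·-12 + -1·7 = 17
  a_5 = -2·17 + -1·-12 = -22
  a_6 = -2·-22 + -1·17 = 27
  a_7 = -2·27 + -1·-22 = -32
  a_8 = -2·-32 + -1·27 = 37
  a_9 = -2·37 + -1·-32 = -42

-2,-1 ; -42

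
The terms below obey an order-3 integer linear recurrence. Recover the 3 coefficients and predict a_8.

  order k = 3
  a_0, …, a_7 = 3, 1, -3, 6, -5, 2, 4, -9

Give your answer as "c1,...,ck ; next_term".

  a_3 = -1·-3 + 0·1 + 1·3 = 6
  a_4 = -1·6 + 0·-3 + 1·1 = -5
  a_5 = -1·-5 + 0·6 + 1·-3 = 2
  a_6 = -1·2 + 0·-5 + 1·6 = 4
  a_7 = -1·4 + 0·2 + 1·-5 = -9
  a_8 = -1·-9 + 0·4 + 1·2 = 11

-1,0,1 ; 11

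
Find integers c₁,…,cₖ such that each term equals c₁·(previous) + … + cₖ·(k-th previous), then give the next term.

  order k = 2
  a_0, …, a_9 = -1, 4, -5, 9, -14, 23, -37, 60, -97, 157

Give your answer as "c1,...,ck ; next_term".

-1,1 ; -254

  a_2 = -1·4 + 1·-1 = -5
  a_3 = -1·-5 + 1·4 = 9
  a_4 = -1·9 + 1·-5 = -14
  a_5 = -1·-14 + 1·9 = 23
  a_6 = -1·23 + 1·-14 = -37
  a_7 = -1·-37 + 1·23 = 60
  a_8 = -1·60 + 1·-37 = -97
  a_9 = -1·-97 + 1·60 = 157
  a_10 = -1·157 + 1·-97 = -254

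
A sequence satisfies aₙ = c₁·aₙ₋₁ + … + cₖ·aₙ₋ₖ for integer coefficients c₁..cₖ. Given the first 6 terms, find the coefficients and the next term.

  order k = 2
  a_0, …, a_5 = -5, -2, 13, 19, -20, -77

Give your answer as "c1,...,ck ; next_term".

1,-3 ; -17

  a_2 = 1·-2 + -3·-5 = 13
  a_3 = 1·13 + -3·-2 = 19
  a_4 = 1·19 + -3·13 = -20
  a_5 = 1·-20 + -3·19 = -77
  a_6 = 1·-77 + -3·-20 = -17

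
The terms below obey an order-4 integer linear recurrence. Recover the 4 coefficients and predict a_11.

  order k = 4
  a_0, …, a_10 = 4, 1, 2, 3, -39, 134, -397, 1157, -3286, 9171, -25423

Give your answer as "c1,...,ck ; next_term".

  a_4 = -4·3 + -4·2 + -3·1 + -4·4 = -39
  a_5 = -4·-39 + -4·3 + -3·2 + -4·1 = 134
  a_6 = -4·134 + -4·-39 + -3·3 + -4·2 = -397
  a_7 = -4·-397 + -4·134 + -3·-39 + -4·3 = 1157
  a_8 = -4·1157 + -4·-397 + -3·134 + -4·-39 = -3286
  a_9 = -4·-3286 + -4·1157 + -3·-397 + -4·134 = 9171
  a_10 = -4·9171 + -4·-3286 + -3·1157 + -4·-397 = -25423
  a_11 = -4·-25423 + -4·9171 + -3·-3286 + -4·1157 = 70238

-4,-4,-3,-4 ; 70238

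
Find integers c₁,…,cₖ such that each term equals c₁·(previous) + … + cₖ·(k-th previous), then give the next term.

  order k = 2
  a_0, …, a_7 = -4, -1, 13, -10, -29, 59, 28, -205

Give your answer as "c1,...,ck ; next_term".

-1,-3 ; 121

  a_2 = -1·-1 + -3·-4 = 13
  a_3 = -1·13 + -3·-1 = -10
  a_4 = -1·-10 + -3·13 = -29
  a_5 = -1·-29 + -3·-10 = 59
  a_6 = -1·59 + -3·-29 = 28
  a_7 = -1·28 + -3·59 = -205
  a_8 = -1·-205 + -3·28 = 121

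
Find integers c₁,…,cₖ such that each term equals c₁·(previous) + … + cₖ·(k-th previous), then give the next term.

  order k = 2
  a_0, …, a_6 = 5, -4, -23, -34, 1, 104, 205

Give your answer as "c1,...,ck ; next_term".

2,-3 ; 98

  a_2 = 2·-4 + -3·5 = -23
  a_3 = 2·-23 + -3·-4 = -34
  a_4 = 2·-34 + -3·-23 = 1
  a_5 = 2·1 + -3·-34 = 104
  a_6 = 2·104 + -3·1 = 205
  a_7 = 2·205 + -3·104 = 98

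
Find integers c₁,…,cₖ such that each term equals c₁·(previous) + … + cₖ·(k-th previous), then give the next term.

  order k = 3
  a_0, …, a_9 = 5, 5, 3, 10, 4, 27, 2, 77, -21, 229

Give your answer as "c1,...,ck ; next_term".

0,3,-1 ; -140

  a_3 = 0·3 + 3·5 + -1·5 = 10
  a_4 = 0·10 + 3·3 + -1·5 = 4
  a_5 = 0·4 + 3·10 + -1·3 = 27
  a_6 = 0·27 + 3·4 + -1·10 = 2
  a_7 = 0·2 + 3·27 + -1·4 = 77
  a_8 = 0·77 + 3·2 + -1·27 = -21
  a_9 = 0·-21 + 3·77 + -1·2 = 229
  a_10 = 0·229 + 3·-21 + -1·77 = -140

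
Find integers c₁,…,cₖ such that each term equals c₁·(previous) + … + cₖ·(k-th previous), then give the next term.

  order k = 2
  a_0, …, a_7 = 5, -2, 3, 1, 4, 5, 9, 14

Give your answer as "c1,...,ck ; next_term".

1,1 ; 23

  a_2 = 1·-2 + 1·5 = 3
  a_3 = 1·3 + 1·-2 = 1
  a_4 = 1·1 + 1·3 = 4
  a_5 = 1·4 + 1·1 = 5
  a_6 = 1·5 + 1·4 = 9
  a_7 = 1·9 + 1·5 = 14
  a_8 = 1·14 + 1·9 = 23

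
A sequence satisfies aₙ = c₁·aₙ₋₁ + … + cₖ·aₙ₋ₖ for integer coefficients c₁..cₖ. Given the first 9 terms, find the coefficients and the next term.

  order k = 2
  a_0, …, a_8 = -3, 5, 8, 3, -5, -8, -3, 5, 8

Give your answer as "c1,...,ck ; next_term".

  a_2 = 1·5 + -1·-3 = 8
  a_3 = 1·8 + -1·5 = 3
  a_4 = 1·3 + -1·8 = -5
  a_5 = 1·-5 + -1·3 = -8
  a_6 = 1·-8 + -1·-5 = -3
  a_7 = 1·-3 + -1·-8 = 5
  a_8 = 1·5 + -1·-3 = 8
  a_9 = 1·8 + -1·5 = 3

1,-1 ; 3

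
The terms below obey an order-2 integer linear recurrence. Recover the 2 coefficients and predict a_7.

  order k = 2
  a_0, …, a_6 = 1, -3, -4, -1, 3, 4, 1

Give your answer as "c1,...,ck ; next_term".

  a_2 = 1·-3 + -1·1 = -4
  a_3 = 1·-4 + -1·-3 = -1
  a_4 = 1·-1 + -1·-4 = 3
  a_5 = 1·3 + -1·-1 = 4
  a_6 = 1·4 + -1·3 = 1
  a_7 = 1·1 + -1·4 = -3

1,-1 ; -3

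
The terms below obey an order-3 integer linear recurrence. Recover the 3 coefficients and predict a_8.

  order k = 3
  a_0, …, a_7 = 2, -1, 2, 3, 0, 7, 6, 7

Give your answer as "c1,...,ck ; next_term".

  a_3 = 0·2 + 1·-1 + 2·2 = 3
  a_4 = 0·3 + 1·2 + 2·-1 = 0
  a_5 = 0·0 + 1·3 + 2·2 = 7
  a_6 = 0·7 + 1·0 + 2·3 = 6
  a_7 = 0·6 + 1·7 + 2·0 = 7
  a_8 = 0·7 + 1·6 + 2·7 = 20

0,1,2 ; 20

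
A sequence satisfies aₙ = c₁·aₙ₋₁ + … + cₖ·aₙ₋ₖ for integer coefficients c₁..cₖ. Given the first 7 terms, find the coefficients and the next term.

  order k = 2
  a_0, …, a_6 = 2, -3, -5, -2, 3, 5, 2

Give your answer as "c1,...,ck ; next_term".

  a_2 = 1·-3 + -1·2 = -5
  a_3 = 1·-5 + -1·-3 = -2
  a_4 = 1·-2 + -1·-5 = 3
  a_5 = 1·3 + -1·-2 = 5
  a_6 = 1·5 + -1·3 = 2
  a_7 = 1·2 + -1·5 = -3

1,-1 ; -3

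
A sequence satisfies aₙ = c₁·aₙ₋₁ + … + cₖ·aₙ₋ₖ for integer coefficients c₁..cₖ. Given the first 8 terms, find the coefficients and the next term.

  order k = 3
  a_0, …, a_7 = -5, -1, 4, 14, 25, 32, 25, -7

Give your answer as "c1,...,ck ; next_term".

  a_3 = 2·4 + -1·-1 + -1·-5 = 14
  a_4 = 2·14 + -1·4 + -1·-1 = 25
  a_5 = 2·25 + -1·14 + -1·4 = 32
  a_6 = 2·32 + -1·25 + -1·14 = 25
  a_7 = 2·25 + -1·32 + -1·25 = -7
  a_8 = 2·-7 + -1·25 + -1·32 = -71

2,-1,-1 ; -71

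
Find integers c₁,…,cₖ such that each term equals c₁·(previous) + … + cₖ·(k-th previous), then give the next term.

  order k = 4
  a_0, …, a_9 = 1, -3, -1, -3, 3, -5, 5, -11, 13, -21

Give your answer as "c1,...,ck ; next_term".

0,1,-1,1 ; 29

  a_4 = 0·-3 + 1·-1 + -1·-3 + 1·1 = 3
  a_5 = 0·3 + 1·-3 + -1·-1 + 1·-3 = -5
  a_6 = 0·-5 + 1·3 + -1·-3 + 1·-1 = 5
  a_7 = 0·5 + 1·-5 + -1·3 + 1·-3 = -11
  a_8 = 0·-11 + 1·5 + -1·-5 + 1·3 = 13
  a_9 = 0·13 + 1·-11 + -1·5 + 1·-5 = -21
  a_10 = 0·-21 + 1·13 + -1·-11 + 1·5 = 29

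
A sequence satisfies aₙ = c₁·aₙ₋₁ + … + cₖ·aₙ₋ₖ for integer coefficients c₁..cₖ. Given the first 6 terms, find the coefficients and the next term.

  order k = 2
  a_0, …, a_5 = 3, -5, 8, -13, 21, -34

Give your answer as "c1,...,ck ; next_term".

-1,1 ; 55

  a_2 = -1·-5 + 1·3 = 8
  a_3 = -1·8 + 1·-5 = -13
  a_4 = -1·-13 + 1·8 = 21
  a_5 = -1·21 + 1·-13 = -34
  a_6 = -1·-34 + 1·21 = 55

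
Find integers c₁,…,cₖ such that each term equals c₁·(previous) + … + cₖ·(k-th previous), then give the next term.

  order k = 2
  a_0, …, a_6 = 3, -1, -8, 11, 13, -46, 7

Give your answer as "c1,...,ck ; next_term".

  a_2 = -1·-1 + -3·3 = -8
  a_3 = -1·-8 + -3·-1 = 11
  a_4 = -1·11 + -3·-8 = 13
  a_5 = -1·13 + -3·11 = -46
  a_6 = -1·-46 + -3·13 = 7
  a_7 = -1·7 + -3·-46 = 131

-1,-3 ; 131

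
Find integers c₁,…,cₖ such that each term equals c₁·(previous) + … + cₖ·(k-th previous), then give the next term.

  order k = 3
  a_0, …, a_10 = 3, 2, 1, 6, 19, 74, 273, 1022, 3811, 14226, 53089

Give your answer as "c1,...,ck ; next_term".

  a_3 = 3·1 + 3·2 + -1·3 = 6
  a_4 = 3·6 + 3·1 + -1·2 = 19
  a_5 = 3·19 + 3·6 + -1·1 = 74
  a_6 = 3·74 + 3·19 + -1·6 = 273
  a_7 = 3·273 + 3·74 + -1·19 = 1022
  a_8 = 3·1022 + 3·273 + -1·74 = 3811
  a_9 = 3·3811 + 3·1022 + -1·273 = 14226
  a_10 = 3·14226 + 3·3811 + -1·1022 = 53089
  a_11 = 3·53089 + 3·14226 + -1·3811 = 198134

3,3,-1 ; 198134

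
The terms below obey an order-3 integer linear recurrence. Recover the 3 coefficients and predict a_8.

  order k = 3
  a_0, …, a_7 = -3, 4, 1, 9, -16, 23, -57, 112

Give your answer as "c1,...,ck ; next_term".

  a_3 = -1·1 + 1·4 + -2·-3 = 9
  a_4 = -1·9 + 1·1 + -2·4 = -16
  a_5 = -1·-16 + 1·9 + -2·1 = 23
  a_6 = -1·23 + 1·-16 + -2·9 = -57
  a_7 = -1·-57 + 1·23 + -2·-16 = 112
  a_8 = -1·112 + 1·-57 + -2·23 = -215

-1,1,-2 ; -215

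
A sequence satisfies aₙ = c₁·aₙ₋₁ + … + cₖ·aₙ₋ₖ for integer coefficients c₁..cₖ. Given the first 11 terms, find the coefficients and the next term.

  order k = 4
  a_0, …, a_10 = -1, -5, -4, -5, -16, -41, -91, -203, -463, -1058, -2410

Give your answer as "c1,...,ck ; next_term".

2,0,1,1 ; -5486

  a_4 = 2·-5 + 0·-4 + 1·-5 + 1·-1 = -16
  a_5 = 2·-16 + 0·-5 + 1·-4 + 1·-5 = -41
  a_6 = 2·-41 + 0·-16 + 1·-5 + 1·-4 = -91
  a_7 = 2·-91 + 0·-41 + 1·-16 + 1·-5 = -203
  a_8 = 2·-203 + 0·-91 + 1·-41 + 1·-16 = -463
  a_9 = 2·-463 + 0·-203 + 1·-91 + 1·-41 = -1058
  a_10 = 2·-1058 + 0·-463 + 1·-203 + 1·-91 = -2410
  a_11 = 2·-2410 + 0·-1058 + 1·-463 + 1·-203 = -5486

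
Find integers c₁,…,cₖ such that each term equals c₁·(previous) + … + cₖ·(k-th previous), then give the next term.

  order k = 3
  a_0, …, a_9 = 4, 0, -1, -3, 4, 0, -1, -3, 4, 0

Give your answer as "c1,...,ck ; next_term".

-1,-1,-1 ; -1

  a_3 = -1·-1 + -1·0 + -1·4 = -3
  a_4 = -1·-3 + -1·-1 + -1·0 = 4
  a_5 = -1·4 + -1·-3 + -1·-1 = 0
  a_6 = -1·0 + -1·4 + -1·-3 = -1
  a_7 = -1·-1 + -1·0 + -1·4 = -3
  a_8 = -1·-3 + -1·-1 + -1·0 = 4
  a_9 = -1·4 + -1·-3 + -1·-1 = 0
  a_10 = -1·0 + -1·4 + -1·-3 = -1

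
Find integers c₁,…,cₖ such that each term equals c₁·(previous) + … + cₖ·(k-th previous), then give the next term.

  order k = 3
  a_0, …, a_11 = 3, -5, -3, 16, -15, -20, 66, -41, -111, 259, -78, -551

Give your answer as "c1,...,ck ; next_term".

  a_3 = -1·-3 + -2·-5 + 1·3 = 16
  a_4 = -1·16 + -2·-3 + 1·-5 = -15
  a_5 = -1·-15 + -2·16 + 1·-3 = -20
  a_6 = -1·-20 + -2·-15 + 1·16 = 66
  a_7 = -1·66 + -2·-20 + 1·-15 = -41
  a_8 = -1·-41 + -2·66 + 1·-20 = -111
  a_9 = -1·-111 + -2·-41 + 1·66 = 259
  a_10 = -1·259 + -2·-111 + 1·-41 = -78
  a_11 = -1·-78 + -2·259 + 1·-111 = -551
  a_12 = -1·-551 + -2·-78 + 1·259 = 966

-1,-2,1 ; 966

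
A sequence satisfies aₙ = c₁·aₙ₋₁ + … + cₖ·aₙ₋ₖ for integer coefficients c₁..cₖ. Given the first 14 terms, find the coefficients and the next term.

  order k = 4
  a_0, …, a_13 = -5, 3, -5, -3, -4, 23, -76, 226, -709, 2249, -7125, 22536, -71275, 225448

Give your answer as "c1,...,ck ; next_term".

  a_4 = -3·-3 + 0·-5 + -1·3 + 2·-5 = -4
  a_5 = -3·-4 + 0·-3 + -1·-5 + 2·3 = 23
  a_6 = -3·23 + 0·-4 + -1·-3 + 2·-5 = -76
  a_7 = -3·-76 + 0·23 + -1·-4 + 2·-3 = 226
  a_8 = -3·226 + 0·-76 + -1·23 + 2·-4 = -709
  a_9 = -3·-709 + 0·226 + -1·-76 + 2·23 = 2249
  a_10 = -3·2249 + 0·-709 + -1·226 + 2·-76 = -7125
  a_11 = -3·-7125 + 0·2249 + -1·-709 + 2·226 = 22536
  a_12 = -3·22536 + 0·-7125 + -1·2249 + 2·-709 = -71275
  a_13 = -3·-71275 + 0·22536 + -1·-7125 + 2·2249 = 225448
  a_14 = -3·225448 + 0·-71275 + -1·22536 + 2·-7125 = -713130

-3,0,-1,2 ; -713130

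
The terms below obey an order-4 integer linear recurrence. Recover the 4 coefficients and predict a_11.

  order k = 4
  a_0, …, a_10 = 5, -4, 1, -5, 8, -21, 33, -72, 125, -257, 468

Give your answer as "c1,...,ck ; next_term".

  a_4 = -1·-5 + 2·1 + 1·-4 + 1·5 = 8
  a_5 = -1·8 + 2·-5 + 1·1 + 1·-4 = -21
  a_6 = -1·-21 + 2·8 + 1·-5 + 1·1 = 33
  a_7 = -1·33 + 2·-21 + 1·8 + 1·-5 = -72
  a_8 = -1·-72 + 2·33 + 1·-21 + 1·8 = 125
  a_9 = -1·125 + 2·-72 + 1·33 + 1·-21 = -257
  a_10 = -1·-257 + 2·125 + 1·-72 + 1·33 = 468
  a_11 = -1·468 + 2·-257 + 1·125 + 1·-72 = -929

-1,2,1,1 ; -929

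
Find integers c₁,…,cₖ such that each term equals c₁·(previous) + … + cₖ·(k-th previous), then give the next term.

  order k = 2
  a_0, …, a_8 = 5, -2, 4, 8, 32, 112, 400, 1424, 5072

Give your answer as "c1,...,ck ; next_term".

  a_2 = 3·-2 + 2·5 = 4
  a_3 = 3·4 + 2·-2 = 8
  a_4 = 3·8 + 2·4 = 32
  a_5 = 3·32 + 2·8 = 112
  a_6 = 3·112 + 2·32 = 400
  a_7 = 3·400 + 2·112 = 1424
  a_8 = 3·1424 + 2·400 = 5072
  a_9 = 3·5072 + 2·1424 = 18064

3,2 ; 18064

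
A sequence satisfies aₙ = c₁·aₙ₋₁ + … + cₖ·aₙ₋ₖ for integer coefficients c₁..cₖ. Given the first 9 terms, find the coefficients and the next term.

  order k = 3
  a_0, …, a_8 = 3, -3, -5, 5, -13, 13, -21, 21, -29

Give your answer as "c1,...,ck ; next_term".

  a_3 = -1·-5 + 1·-3 + 1·3 = 5
  a_4 = -1·5 + 1·-5 + 1·-3 = -13
  a_5 = -1·-13 + 1·5 + 1·-5 = 13
  a_6 = -1·13 + 1·-13 + 1·5 = -21
  a_7 = -1·-21 + 1·13 + 1·-13 = 21
  a_8 = -1·21 + 1·-21 + 1·13 = -29
  a_9 = -1·-29 + 1·21 + 1·-21 = 29

-1,1,1 ; 29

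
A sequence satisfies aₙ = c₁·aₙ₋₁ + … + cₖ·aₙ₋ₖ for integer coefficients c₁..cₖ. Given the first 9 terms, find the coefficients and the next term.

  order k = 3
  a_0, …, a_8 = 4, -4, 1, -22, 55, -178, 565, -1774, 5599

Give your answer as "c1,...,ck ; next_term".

-2,3,-2 ; -17650

  a_3 = -2·1 + 3·-4 + -2·4 = -22
  a_4 = -2·-22 + 3·1 + -2·-4 = 55
  a_5 = -2·55 + 3·-22 + -2·1 = -178
  a_6 = -2·-178 + 3·55 + -2·-22 = 565
  a_7 = -2·565 + 3·-178 + -2·55 = -1774
  a_8 = -2·-1774 + 3·565 + -2·-178 = 5599
  a_9 = -2·5599 + 3·-1774 + -2·565 = -17650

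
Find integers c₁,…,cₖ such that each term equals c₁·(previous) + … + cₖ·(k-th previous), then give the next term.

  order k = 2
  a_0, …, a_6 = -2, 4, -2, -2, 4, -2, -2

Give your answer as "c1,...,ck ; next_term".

-1,-1 ; 4

  a_2 = -1·4 + -1·-2 = -2
  a_3 = -1·-2 + -1·4 = -2
  a_4 = -1·-2 + -1·-2 = 4
  a_5 = -1·4 + -1·-2 = -2
  a_6 = -1·-2 + -1·4 = -2
  a_7 = -1·-2 + -1·-2 = 4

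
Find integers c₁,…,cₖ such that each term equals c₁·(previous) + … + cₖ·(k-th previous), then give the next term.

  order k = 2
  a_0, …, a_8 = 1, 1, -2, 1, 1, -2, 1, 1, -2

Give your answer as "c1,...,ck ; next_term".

-1,-1 ; 1

  a_2 = -1·1 + -1·1 = -2
  a_3 = -1·-2 + -1·1 = 1
  a_4 = -1·1 + -1·-2 = 1
  a_5 = -1·1 + -1·1 = -2
  a_6 = -1·-2 + -1·1 = 1
  a_7 = -1·1 + -1·-2 = 1
  a_8 = -1·1 + -1·1 = -2
  a_9 = -1·-2 + -1·1 = 1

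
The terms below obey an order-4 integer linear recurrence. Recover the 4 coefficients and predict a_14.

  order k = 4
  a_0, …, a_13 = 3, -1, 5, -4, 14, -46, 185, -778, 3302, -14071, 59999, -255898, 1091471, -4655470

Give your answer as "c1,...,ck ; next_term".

  a_4 = -4·-4 + 2·5 + 3·-1 + -3·3 = 14
  a_5 = -4·14 + 2·-4 + 3·5 + -3·-1 = -46
  a_6 = -4·-46 + 2·14 + 3·-4 + -3·5 = 185
  a_7 = -4·185 + 2·-46 + 3·14 + -3·-4 = -778
  a_8 = -4·-778 + 2·185 + 3·-46 + -3·14 = 3302
  a_9 = -4·3302 + 2·-778 + 3·185 + -3·-46 = -14071
  a_10 = -4·-14071 + 2·3302 + 3·-778 + -3·185 = 59999
  a_11 = -4·59999 + 2·-14071 + 3·3302 + -3·-778 = -255898
  a_12 = -4·-255898 + 2·59999 + 3·-14071 + -3·3302 = 1091471
  a_13 = -4·1091471 + 2·-255898 + 3·59999 + -3·-14071 = -4655470
  a_14 = -4·-4655470 + 2·1091471 + 3·-255898 + -3·59999 = 19857131

-4,2,3,-3 ; 19857131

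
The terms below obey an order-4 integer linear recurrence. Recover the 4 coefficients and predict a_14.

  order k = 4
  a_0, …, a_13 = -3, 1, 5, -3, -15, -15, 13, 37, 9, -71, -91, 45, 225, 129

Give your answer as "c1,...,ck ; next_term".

1,-1,-1,2 ; -323

  a_4 = 1·-3 + -1·5 + -1·1 + 2·-3 = -15
  a_5 = 1·-15 + -1·-3 + -1·5 + 2·1 = -15
  a_6 = 1·-15 + -1·-15 + -1·-3 + 2·5 = 13
  a_7 = 1·13 + -1·-15 + -1·-15 + 2·-3 = 37
  a_8 = 1·37 + -1·13 + -1·-15 + 2·-15 = 9
  a_9 = 1·9 + -1·37 + -1·13 + 2·-15 = -71
  a_10 = 1·-71 + -1·9 + -1·37 + 2·13 = -91
  a_11 = 1·-91 + -1·-71 + -1·9 + 2·37 = 45
  a_12 = 1·45 + -1·-91 + -1·-71 + 2·9 = 225
  a_13 = 1·225 + -1·45 + -1·-91 + 2·-71 = 129
  a_14 = 1·129 + -1·225 + -1·45 + 2·-91 = -323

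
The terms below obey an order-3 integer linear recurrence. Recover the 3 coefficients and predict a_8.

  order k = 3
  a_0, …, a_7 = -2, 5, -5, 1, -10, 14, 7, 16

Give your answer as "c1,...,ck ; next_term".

0,-1,-3 ; -49

  a_3 = 0·-5 + -1·5 + -3·-2 = 1
  a_4 = 0·1 + -1·-5 + -3·5 = -10
  a_5 = 0·-10 + -1·1 + -3·-5 = 14
  a_6 = 0·14 + -1·-10 + -3·1 = 7
  a_7 = 0·7 + -1·14 + -3·-10 = 16
  a_8 = 0·16 + -1·7 + -3·14 = -49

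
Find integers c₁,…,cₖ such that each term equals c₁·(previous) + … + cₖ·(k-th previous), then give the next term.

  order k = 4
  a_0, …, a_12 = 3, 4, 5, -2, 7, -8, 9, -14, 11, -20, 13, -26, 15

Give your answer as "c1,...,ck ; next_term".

0,2,0,-1 ; -32

  a_4 = 0·-2 + 2·5 + 0·4 + -1·3 = 7
  a_5 = 0·7 + 2·-2 + 0·5 + -1·4 = -8
  a_6 = 0·-8 + 2·7 + 0·-2 + -1·5 = 9
  a_7 = 0·9 + 2·-8 + 0·7 + -1·-2 = -14
  a_8 = 0·-14 + 2·9 + 0·-8 + -1·7 = 11
  a_9 = 0·11 + 2·-14 + 0·9 + -1·-8 = -20
  a_10 = 0·-20 + 2·11 + 0·-14 + -1·9 = 13
  a_11 = 0·13 + 2·-20 + 0·11 + -1·-14 = -26
  a_12 = 0·-26 + 2·13 + 0·-20 + -1·11 = 15
  a_13 = 0·15 + 2·-26 + 0·13 + -1·-20 = -32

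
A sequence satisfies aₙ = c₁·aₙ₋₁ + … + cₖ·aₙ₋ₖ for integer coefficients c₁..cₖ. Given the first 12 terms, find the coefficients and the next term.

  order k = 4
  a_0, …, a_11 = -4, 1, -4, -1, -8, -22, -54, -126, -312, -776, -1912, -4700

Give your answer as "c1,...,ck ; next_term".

  a_4 = 2·-1 + 0·-4 + 2·1 + 2·-4 = -8
  a_5 = 2·-8 + 0·-1 + 2·-4 + 2·1 = -22
  a_6 = 2·-22 + 0·-8 + 2·-1 + 2·-4 = -54
  a_7 = 2·-54 + 0·-22 + 2·-8 + 2·-1 = -126
  a_8 = 2·-126 + 0·-54 + 2·-22 + 2·-8 = -312
  a_9 = 2·-312 + 0·-126 + 2·-54 + 2·-22 = -776
  a_10 = 2·-776 + 0·-312 + 2·-126 + 2·-54 = -1912
  a_11 = 2·-1912 + 0·-776 + 2·-312 + 2·-126 = -4700
  a_12 = 2·-4700 + 0·-1912 + 2·-776 + 2·-312 = -11576

2,0,2,2 ; -11576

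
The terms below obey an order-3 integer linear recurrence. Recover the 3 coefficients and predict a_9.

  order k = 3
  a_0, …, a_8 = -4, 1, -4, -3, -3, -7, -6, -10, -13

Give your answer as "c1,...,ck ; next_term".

  a_3 = 0·-4 + 1·1 + 1·-4 = -3
  a_4 = 0·-3 + 1·-4 + 1·1 = -3
  a_5 = 0·-3 + 1·-3 + 1·-4 = -7
  a_6 = 0·-7 + 1·-3 + 1·-3 = -6
  a_7 = 0·-6 + 1·-7 + 1·-3 = -10
  a_8 = 0·-10 + 1·-6 + 1·-7 = -13
  a_9 = 0·-13 + 1·-10 + 1·-6 = -16

0,1,1 ; -16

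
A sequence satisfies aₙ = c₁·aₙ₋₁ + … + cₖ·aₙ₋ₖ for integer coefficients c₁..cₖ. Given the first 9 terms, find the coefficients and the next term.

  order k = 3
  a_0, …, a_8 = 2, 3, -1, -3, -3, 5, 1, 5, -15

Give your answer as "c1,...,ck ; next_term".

  a_3 = -1·-1 + 0·3 + -2·2 = -3
  a_4 = -1·-3 + 0·-1 + -2·3 = -3
  a_5 = -1·-3 + 0·-3 + -2·-1 = 5
  a_6 = -1·5 + 0·-3 + -2·-3 = 1
  a_7 = -1·1 + 0·5 + -2·-3 = 5
  a_8 = -1·5 + 0·1 + -2·5 = -15
  a_9 = -1·-15 + 0·5 + -2·1 = 13

-1,0,-2 ; 13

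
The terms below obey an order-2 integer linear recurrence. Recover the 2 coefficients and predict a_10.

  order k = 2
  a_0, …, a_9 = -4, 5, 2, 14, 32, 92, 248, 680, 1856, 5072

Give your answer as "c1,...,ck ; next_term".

2,2 ; 13856

  a_2 = 2·5 + 2·-4 = 2
  a_3 = 2·2 + 2·5 = 14
  a_4 = 2·14 + 2·2 = 32
  a_5 = 2·32 + 2·14 = 92
  a_6 = 2·92 + 2·32 = 248
  a_7 = 2·248 + 2·92 = 680
  a_8 = 2·680 + 2·248 = 1856
  a_9 = 2·1856 + 2·680 = 5072
  a_10 = 2·5072 + 2·1856 = 13856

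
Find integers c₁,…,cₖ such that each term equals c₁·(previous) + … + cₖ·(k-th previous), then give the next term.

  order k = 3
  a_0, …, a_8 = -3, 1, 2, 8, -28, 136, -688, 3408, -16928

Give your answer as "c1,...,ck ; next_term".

-4,4,-4 ; 84096

  a_3 = -4·2 + 4·1 + -4·-3 = 8
  a_4 = -4·8 + 4·2 + -4·1 = -28
  a_5 = -4·-28 + 4·8 + -4·2 = 136
  a_6 = -4·136 + 4·-28 + -4·8 = -688
  a_7 = -4·-688 + 4·136 + -4·-28 = 3408
  a_8 = -4·3408 + 4·-688 + -4·136 = -16928
  a_9 = -4·-16928 + 4·3408 + -4·-688 = 84096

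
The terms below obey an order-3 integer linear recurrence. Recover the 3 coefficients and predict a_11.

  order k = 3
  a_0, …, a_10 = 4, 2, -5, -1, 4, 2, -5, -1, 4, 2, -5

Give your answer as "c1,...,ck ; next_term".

  a_3 = -1·-5 + -1·2 + -1·4 = -1
  a_4 = -1·-1 + -1·-5 + -1·2 = 4
  a_5 = -1·4 + -1·-1 + -1·-5 = 2
  a_6 = -1·2 + -1·4 + -1·-1 = -5
  a_7 = -1·-5 + -1·2 + -1·4 = -1
  a_8 = -1·-1 + -1·-5 + -1·2 = 4
  a_9 = -1·4 + -1·-1 + -1·-5 = 2
  a_10 = -1·2 + -1·4 + -1·-1 = -5
  a_11 = -1·-5 + -1·2 + -1·4 = -1

-1,-1,-1 ; -1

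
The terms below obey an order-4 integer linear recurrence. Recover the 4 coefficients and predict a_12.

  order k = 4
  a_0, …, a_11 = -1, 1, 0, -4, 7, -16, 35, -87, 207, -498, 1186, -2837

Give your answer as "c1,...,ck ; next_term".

  a_4 = -2·-4 + 1·0 + 1·1 + 2·-1 = 7
  a_5 = -2·7 + 1·-4 + 1·0 + 2·1 = -16
  a_6 = -2·-16 + 1·7 + 1·-4 + 2·0 = 35
  a_7 = -2·35 + 1·-16 + 1·7 + 2·-4 = -87
  a_8 = -2·-87 + 1·35 + 1·-16 + 2·7 = 207
  a_9 = -2·207 + 1·-87 + 1·35 + 2·-16 = -498
  a_10 = -2·-498 + 1·207 + 1·-87 + 2·35 = 1186
  a_11 = -2·1186 + 1·-498 + 1·207 + 2·-87 = -2837
  a_12 = -2·-2837 + 1·1186 + 1·-498 + 2·207 = 6776

-2,1,1,2 ; 6776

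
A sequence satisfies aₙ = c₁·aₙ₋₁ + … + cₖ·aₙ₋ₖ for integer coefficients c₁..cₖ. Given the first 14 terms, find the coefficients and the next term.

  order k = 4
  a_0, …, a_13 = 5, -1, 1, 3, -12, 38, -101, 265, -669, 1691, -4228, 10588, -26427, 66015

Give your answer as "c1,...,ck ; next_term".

  a_4 = -2·3 + 3·1 + 4·-1 + -1·5 = -12
  a_5 = -2·-12 + 3·3 + 4·1 + -1·-1 = 38
  a_6 = -2·38 + 3·-12 + 4·3 + -1·1 = -101
  a_7 = -2·-101 + 3·38 + 4·-12 + -1·3 = 265
  a_8 = -2·265 + 3·-101 + 4·38 + -1·-12 = -669
  a_9 = -2·-669 + 3·265 + 4·-101 + -1·38 = 1691
  a_10 = -2·1691 + 3·-669 + 4·265 + -1·-101 = -4228
  a_11 = -2·-4228 + 3·1691 + 4·-669 + -1·265 = 10588
  a_12 = -2·10588 + 3·-4228 + 4·1691 + -1·-669 = -26427
  a_13 = -2·-26427 + 3·10588 + 4·-4228 + -1·1691 = 66015
  a_14 = -2·66015 + 3·-26427 + 4·10588 + -1·-4228 = -164731

-2,3,4,-1 ; -164731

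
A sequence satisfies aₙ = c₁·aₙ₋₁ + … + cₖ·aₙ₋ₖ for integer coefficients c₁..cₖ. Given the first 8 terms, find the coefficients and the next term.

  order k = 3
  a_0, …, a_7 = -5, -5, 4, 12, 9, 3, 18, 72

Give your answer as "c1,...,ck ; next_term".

3,-3,3 ; 171

  a_3 = 3·4 + -3·-5 + 3·-5 = 12
  a_4 = 3·12 + -3·4 + 3·-5 = 9
  a_5 = 3·9 + -3·12 + 3·4 = 3
  a_6 = 3·3 + -3·9 + 3·12 = 18
  a_7 = 3·18 + -3·3 + 3·9 = 72
  a_8 = 3·72 + -3·18 + 3·3 = 171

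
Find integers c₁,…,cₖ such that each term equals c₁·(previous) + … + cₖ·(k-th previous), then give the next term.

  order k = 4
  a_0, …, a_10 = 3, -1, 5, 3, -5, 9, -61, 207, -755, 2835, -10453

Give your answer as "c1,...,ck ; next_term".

  a_4 = -3·3 + 2·5 + -3·-1 + -3·3 = -5
  a_5 = -3·-5 + 2·3 + -3·5 + -3·-1 = 9
  a_6 = -3·9 + 2·-5 + -3·3 + -3·5 = -61
  a_7 = -3·-61 + 2·9 + -3·-5 + -3·3 = 207
  a_8 = -3·207 + 2·-61 + -3·9 + -3·-5 = -755
  a_9 = -3·-755 + 2·207 + -3·-61 + -3·9 = 2835
  a_10 = -3·2835 + 2·-755 + -3·207 + -3·-61 = -10453
  a_11 = -3·-10453 + 2·2835 + -3·-755 + -3·207 = 38673

-3,2,-3,-3 ; 38673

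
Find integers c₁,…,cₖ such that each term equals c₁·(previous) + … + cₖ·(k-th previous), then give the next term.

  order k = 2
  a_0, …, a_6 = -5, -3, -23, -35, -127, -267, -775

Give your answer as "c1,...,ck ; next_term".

1,4 ; -1843

  a_2 = 1·-3 + 4·-5 = -23
  a_3 = 1·-23 + 4·-3 = -35
  a_4 = 1·-35 + 4·-23 = -127
  a_5 = 1·-127 + 4·-35 = -267
  a_6 = 1·-267 + 4·-127 = -775
  a_7 = 1·-775 + 4·-267 = -1843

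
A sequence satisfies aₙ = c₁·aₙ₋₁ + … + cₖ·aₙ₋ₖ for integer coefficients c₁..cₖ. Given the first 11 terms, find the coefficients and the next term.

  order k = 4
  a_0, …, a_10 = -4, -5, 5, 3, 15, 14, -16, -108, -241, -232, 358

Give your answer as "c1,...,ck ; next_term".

  a_4 = 2·3 + -2·5 + -3·-5 + -1·-4 = 15
  a_5 = 2·15 + -2·3 + -3·5 + -1·-5 = 14
  a_6 = 2·14 + -2·15 + -3·3 + -1·5 = -16
  a_7 = 2·-16 + -2·14 + -3·15 + -1·3 = -108
  a_8 = 2·-108 + -2·-16 + -3·14 + -1·15 = -241
  a_9 = 2·-241 + -2·-108 + -3·-16 + -1·14 = -232
  a_10 = 2·-232 + -2·-241 + -3·-108 + -1·-16 = 358
  a_11 = 2·358 + -2·-232 + -3·-241 + -1·-108 = 2011

2,-2,-3,-1 ; 2011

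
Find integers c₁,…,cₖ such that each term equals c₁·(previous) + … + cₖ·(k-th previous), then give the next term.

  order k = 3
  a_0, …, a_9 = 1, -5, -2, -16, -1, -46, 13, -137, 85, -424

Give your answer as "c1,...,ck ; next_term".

  a_3 = 0·-2 + 3·-5 + -1·1 = -16
  a_4 = 0·-16 + 3·-2 + -1·-5 = -1
  a_5 = 0·-1 + 3·-16 + -1·-2 = -46
  a_6 = 0·-46 + 3·-1 + -1·-16 = 13
  a_7 = 0·13 + 3·-46 + -1·-1 = -137
  a_8 = 0·-137 + 3·13 + -1·-46 = 85
  a_9 = 0·85 + 3·-137 + -1·13 = -424
  a_10 = 0·-424 + 3·85 + -1·-137 = 392

0,3,-1 ; 392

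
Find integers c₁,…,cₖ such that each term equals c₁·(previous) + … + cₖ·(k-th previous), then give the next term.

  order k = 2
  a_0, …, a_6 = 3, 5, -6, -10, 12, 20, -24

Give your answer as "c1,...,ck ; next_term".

  a_2 = 0·5 + -2·3 = -6
  a_3 = 0·-6 + -2·5 = -10
  a_4 = 0·-10 + -2·-6 = 12
  a_5 = 0·12 + -2·-10 = 20
  a_6 = 0·20 + -2·12 = -24
  a_7 = 0·-24 + -2·20 = -40

0,-2 ; -40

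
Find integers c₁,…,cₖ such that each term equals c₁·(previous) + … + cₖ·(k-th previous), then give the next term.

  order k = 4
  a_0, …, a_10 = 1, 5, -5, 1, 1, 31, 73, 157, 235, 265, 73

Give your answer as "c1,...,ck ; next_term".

  a_4 = 3·1 + -2·-5 + -3·5 + 3·1 = 1
  a_5 = 3·1 + -2·1 + -3·-5 + 3·5 = 31
  a_6 = 3·31 + -2·1 + -3·1 + 3·-5 = 73
  a_7 = 3·73 + -2·31 + -3·1 + 3·1 = 157
  a_8 = 3·157 + -2·73 + -3·31 + 3·1 = 235
  a_9 = 3·235 + -2·157 + -3·73 + 3·31 = 265
  a_10 = 3·265 + -2·235 + -3·157 + 3·73 = 73
  a_11 = 3·73 + -2·265 + -3·235 + 3·157 = -545

3,-2,-3,3 ; -545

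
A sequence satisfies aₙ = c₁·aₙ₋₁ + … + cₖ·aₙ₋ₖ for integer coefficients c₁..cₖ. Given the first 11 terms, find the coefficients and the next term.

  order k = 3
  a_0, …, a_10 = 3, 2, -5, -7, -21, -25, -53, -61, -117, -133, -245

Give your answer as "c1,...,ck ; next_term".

1,2,-2 ; -277

  a_3 = 1·-5 + 2·2 + -2·3 = -7
  a_4 = 1·-7 + 2·-5 + -2·2 = -21
  a_5 = 1·-21 + 2·-7 + -2·-5 = -25
  a_6 = 1·-25 + 2·-21 + -2·-7 = -53
  a_7 = 1·-53 + 2·-25 + -2·-21 = -61
  a_8 = 1·-61 + 2·-53 + -2·-25 = -117
  a_9 = 1·-117 + 2·-61 + -2·-53 = -133
  a_10 = 1·-133 + 2·-117 + -2·-61 = -245
  a_11 = 1·-245 + 2·-133 + -2·-117 = -277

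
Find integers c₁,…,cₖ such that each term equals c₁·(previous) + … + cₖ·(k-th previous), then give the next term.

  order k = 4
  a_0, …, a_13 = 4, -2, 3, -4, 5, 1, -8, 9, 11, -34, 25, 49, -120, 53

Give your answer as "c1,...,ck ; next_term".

  a_4 = -1·-4 + -1·3 + 2·-2 + 2·4 = 5
  a_5 = -1·5 + -1·-4 + 2·3 + 2·-2 = 1
  a_6 = -1·1 + -1·5 + 2·-4 + 2·3 = -8
  a_7 = -1·-8 + -1·1 + 2·5 + 2·-4 = 9
  a_8 = -1·9 + -1·-8 + 2·1 + 2·5 = 11
  a_9 = -1·11 + -1·9 + 2·-8 + 2·1 = -34
  a_10 = -1·-34 + -1·11 + 2·9 + 2·-8 = 25
  a_11 = -1·25 + -1·-34 + 2·11 + 2·9 = 49
  a_12 = -1·49 + -1·25 + 2·-34 + 2·11 = -120
  a_13 = -1·-120 + -1·49 + 2·25 + 2·-34 = 53
  a_14 = -1·53 + -1·-120 + 2·49 + 2·25 = 215

-1,-1,2,2 ; 215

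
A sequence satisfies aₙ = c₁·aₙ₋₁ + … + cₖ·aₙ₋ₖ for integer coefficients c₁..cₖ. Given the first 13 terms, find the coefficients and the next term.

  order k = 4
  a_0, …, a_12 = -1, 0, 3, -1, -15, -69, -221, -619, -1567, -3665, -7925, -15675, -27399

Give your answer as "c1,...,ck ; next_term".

  a_4 = 4·-1 + -3·3 + -4·0 + 2·-1 = -15
  a_5 = 4·-15 + -3·-1 + -4·3 + 2·0 = -69
  a_6 = 4·-69 + -3·-15 + -4·-1 + 2·3 = -221
  a_7 = 4·-221 + -3·-69 + -4·-15 + 2·-1 = -619
  a_8 = 4·-619 + -3·-221 + -4·-69 + 2·-15 = -1567
  a_9 = 4·-1567 + -3·-619 + -4·-221 + 2·-69 = -3665
  a_10 = 4·-3665 + -3·-1567 + -4·-619 + 2·-221 = -7925
  a_11 = 4·-7925 + -3·-3665 + -4·-1567 + 2·-619 = -15675
  a_12 = 4·-15675 + -3·-7925 + -4·-3665 + 2·-1567 = -27399
  a_13 = 4·-27399 + -3·-15675 + -4·-7925 + 2·-3665 = -38201

4,-3,-4,2 ; -38201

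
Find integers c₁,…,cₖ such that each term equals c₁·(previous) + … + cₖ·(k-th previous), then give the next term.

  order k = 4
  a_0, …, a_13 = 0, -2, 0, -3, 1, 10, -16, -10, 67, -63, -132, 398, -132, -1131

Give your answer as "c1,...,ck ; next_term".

  a_4 = -1·-3 + -3·0 + 1·-2 + -1·0 = 1
  a_5 = -1·1 + -3·-3 + 1·0 + -1·-2 = 10
  a_6 = -1·10 + -3·1 + 1·-3 + -1·0 = -16
  a_7 = -1·-16 + -3·10 + 1·1 + -1·-3 = -10
  a_8 = -1·-10 + -3·-16 + 1·10 + -1·1 = 67
  a_9 = -1·67 + -3·-10 + 1·-16 + -1·10 = -63
  a_10 = -1·-63 + -3·67 + 1·-10 + -1·-16 = -132
  a_11 = -1·-132 + -3·-63 + 1·67 + -1·-10 = 398
  a_12 = -1·398 + -3·-132 + 1·-63 + -1·67 = -132
  a_13 = -1·-132 + -3·398 + 1·-132 + -1·-63 = -1131
  a_14 = -1·-1131 + -3·-132 + 1·398 + -1·-132 = 2057

-1,-3,1,-1 ; 2057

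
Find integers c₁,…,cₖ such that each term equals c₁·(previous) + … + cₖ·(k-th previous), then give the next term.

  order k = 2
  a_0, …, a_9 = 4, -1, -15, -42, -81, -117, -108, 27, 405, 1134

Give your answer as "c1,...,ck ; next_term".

3,-3 ; 2187

  a_2 = 3·-1 + -3·4 = -15
  a_3 = 3·-15 + -3·-1 = -42
  a_4 = 3·-42 + -3·-15 = -81
  a_5 = 3·-81 + -3·-42 = -117
  a_6 = 3·-117 + -3·-81 = -108
  a_7 = 3·-108 + -3·-117 = 27
  a_8 = 3·27 + -3·-108 = 405
  a_9 = 3·405 + -3·27 = 1134
  a_10 = 3·1134 + -3·405 = 2187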